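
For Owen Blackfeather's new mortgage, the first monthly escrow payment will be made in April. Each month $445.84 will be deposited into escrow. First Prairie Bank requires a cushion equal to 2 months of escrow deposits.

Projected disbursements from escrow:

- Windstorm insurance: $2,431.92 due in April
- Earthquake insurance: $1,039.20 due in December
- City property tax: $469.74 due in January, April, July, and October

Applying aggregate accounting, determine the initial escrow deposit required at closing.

$3,347.50

Cushion = 2 × $445.84 = $891.68
Trial balance (start $0, +$445.84 each month, − disbursements):
  Apr: +$445.84 − $2,901.66 → -$2,455.82
  May: +$445.84 → -$2,009.98
  Jun: +$445.84 → -$1,564.14
  Jul: +$445.84 − $469.74 → -$1,588.04
  Aug: +$445.84 → -$1,142.20
  Sep: +$445.84 → -$696.36
  Oct: +$445.84 − $469.74 → -$720.26
  Nov: +$445.84 → -$274.42
  Dec: +$445.84 − $1,039.20 → -$867.78
  Jan: +$445.84 − $469.74 → -$891.68
  Feb: +$445.84 → -$445.84
  Mar: +$445.84 → $0.00
Lowest trial balance = -$2,455.82 (Apr)
Initial deposit = cushion − low point = $891.68 − (-$2,455.82) = $3,347.50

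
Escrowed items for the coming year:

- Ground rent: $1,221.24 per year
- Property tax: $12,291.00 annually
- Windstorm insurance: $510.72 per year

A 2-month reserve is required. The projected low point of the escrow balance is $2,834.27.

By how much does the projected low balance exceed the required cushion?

$497.11

Ground rent: $1,221.24
Property tax: $12,291.00
Windstorm insurance: $510.72
Total annual escrow = $1,221.24 + $12,291.00 + $510.72 = $14,022.96
Monthly = $14,022.96 ÷ 12 = $1,168.58
Cushion = 2 × $1,168.58 = $2,337.16
Excess over cushion: $2,834.27 − $2,337.16 = $497.11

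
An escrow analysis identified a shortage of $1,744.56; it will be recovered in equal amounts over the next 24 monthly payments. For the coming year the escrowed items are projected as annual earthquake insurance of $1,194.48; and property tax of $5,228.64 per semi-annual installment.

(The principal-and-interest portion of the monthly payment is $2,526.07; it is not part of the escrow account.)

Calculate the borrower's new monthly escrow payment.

$1,043.67

Earthquake insurance = $1,194.48 annually
Property tax = $5,228.64 × 2 = $10,457.28 annually
Yearly total = $1,194.48 + $10,457.28 = $11,651.76
Monthly escrow = $11,651.76 ÷ 12 = $970.98
Shortage per month = $1,744.56 ÷ 24 = $72.69
Adjusted monthly = $970.98 + $72.69 = $1,043.67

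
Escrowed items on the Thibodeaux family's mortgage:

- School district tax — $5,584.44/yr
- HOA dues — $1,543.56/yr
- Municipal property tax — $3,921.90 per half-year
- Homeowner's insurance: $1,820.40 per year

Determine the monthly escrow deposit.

School district tax = $5,584.44 per year
HOA dues = $1,543.56 per year
Municipal property tax = $3,921.90 × 2 = $7,843.80 per year
Homeowner's insurance = $1,820.40 per year
Annual escrow total = $5,584.44 + $1,543.56 + $7,843.80 + $1,820.40 = $16,792.20
Monthly = $16,792.20 / 12 = $1,399.35

$1,399.35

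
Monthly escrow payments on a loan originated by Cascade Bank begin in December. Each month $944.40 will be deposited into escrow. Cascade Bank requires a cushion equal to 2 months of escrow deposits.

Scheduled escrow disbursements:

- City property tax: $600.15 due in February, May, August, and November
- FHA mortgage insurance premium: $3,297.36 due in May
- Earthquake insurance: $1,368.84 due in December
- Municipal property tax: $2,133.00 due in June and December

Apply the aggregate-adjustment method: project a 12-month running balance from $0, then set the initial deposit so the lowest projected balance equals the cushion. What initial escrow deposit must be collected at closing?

Cushion = 2 × $944.40 = $1,888.80
Trial balance (start $0, +$944.40 each month, − disbursements):
  Dec: +$944.40 − $3,501.84 → -$2,557.44
  Jan: +$944.40 → -$1,613.04
  Feb: +$944.40 − $600.15 → -$1,268.79
  Mar: +$944.40 → -$324.39
  Apr: +$944.40 → $620.01
  May: +$944.40 − $3,897.51 → -$2,333.10
  Jun: +$944.40 − $2,133.00 → -$3,521.70
  Jul: +$944.40 → -$2,577.30
  Aug: +$944.40 − $600.15 → -$2,233.05
  Sep: +$944.40 → -$1,288.65
  Oct: +$944.40 → -$344.25
  Nov: +$944.40 − $600.15 → $0.00
Lowest trial balance = -$3,521.70 (Jun)
Initial deposit = cushion − low point = $1,888.80 − (-$3,521.70) = $5,410.50

$5,410.50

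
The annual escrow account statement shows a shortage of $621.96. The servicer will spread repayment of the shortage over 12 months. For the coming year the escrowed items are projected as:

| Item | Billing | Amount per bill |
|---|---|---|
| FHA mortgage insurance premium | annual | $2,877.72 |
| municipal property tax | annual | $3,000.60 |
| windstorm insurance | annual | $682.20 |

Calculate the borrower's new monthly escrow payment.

$598.54

FHA mortgage insurance premium: $2,877.72 per year
Municipal property tax: $3,000.60 per year
Windstorm insurance: $682.20 per year
Total per year = $6,560.52
Monthly = $6,560.52 / 12 = $546.71
Monthly shortage recovery: $621.96 ÷ 12 = $51.83
New monthly escrow = $546.71 + $51.83 = $598.54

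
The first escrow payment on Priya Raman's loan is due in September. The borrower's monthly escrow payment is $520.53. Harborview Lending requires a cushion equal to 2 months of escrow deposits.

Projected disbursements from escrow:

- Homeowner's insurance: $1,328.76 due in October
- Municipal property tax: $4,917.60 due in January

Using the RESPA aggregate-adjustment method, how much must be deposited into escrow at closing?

Cushion = 2 × $520.53 = $1,041.06
Trial balance (start $0, +$520.53 each month, − disbursements):
  Sep: +$520.53 → $520.53
  Oct: +$520.53 − $1,328.76 → -$287.70
  Nov: +$520.53 → $232.83
  Dec: +$520.53 → $753.36
  Jan: +$520.53 − $4,917.60 → -$3,643.71
  Feb: +$520.53 → -$3,123.18
  Mar: +$520.53 → -$2,602.65
  Apr: +$520.53 → -$2,082.12
  May: +$520.53 → -$1,561.59
  Jun: +$520.53 → -$1,041.06
  Jul: +$520.53 → -$520.53
  Aug: +$520.53 → $0.00
Lowest trial balance = -$3,643.71 (Jan)
Initial deposit = cushion − low point = $1,041.06 − (-$3,643.71) = $4,684.77

$4,684.77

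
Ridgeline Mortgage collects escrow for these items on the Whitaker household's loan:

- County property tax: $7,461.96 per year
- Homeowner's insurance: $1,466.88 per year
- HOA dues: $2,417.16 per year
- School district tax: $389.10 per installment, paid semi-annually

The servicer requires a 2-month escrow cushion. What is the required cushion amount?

County property tax: $7,461.96 per year
Homeowner's insurance: $1,466.88 per year
HOA dues: $2,417.16 per year
School district tax: $389.10 × 2 = $778.20 per year
Combined annual = $7,461.96 + $1,466.88 + $2,417.16 + $778.20 = $12,124.20
Monthly escrow = $12,124.20 ÷ 12 = $1,010.35
Reserve = 2 × $1,010.35 = $2,020.70

$2,020.70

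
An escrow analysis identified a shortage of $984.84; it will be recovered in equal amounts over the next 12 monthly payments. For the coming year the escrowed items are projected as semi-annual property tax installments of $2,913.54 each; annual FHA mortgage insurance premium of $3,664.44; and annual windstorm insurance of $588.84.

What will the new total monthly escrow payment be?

$922.10

Property tax: $2,913.54 × 2 = $5,827.08 per year
FHA mortgage insurance premium: $3,664.44 per year
Windstorm insurance: $588.84 per year
Combined annual = $10,080.36
Monthly escrow = $10,080.36 ÷ 12 = $840.03
Shortage per month = $984.84 / 12 = $82.07
New monthly escrow = $840.03 + $82.07 = $922.10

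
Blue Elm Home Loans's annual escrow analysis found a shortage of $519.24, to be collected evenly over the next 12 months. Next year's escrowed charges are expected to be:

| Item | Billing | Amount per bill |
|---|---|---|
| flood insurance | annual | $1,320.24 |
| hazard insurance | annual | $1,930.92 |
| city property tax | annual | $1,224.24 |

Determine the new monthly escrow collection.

Flood insurance — $1,320.24
Hazard insurance — $1,930.92
City property tax — $1,224.24
Yearly total = $4,475.40
Monthly escrow = $4,475.40 ÷ 12 = $372.95
Monthly shortage recovery: $519.24 / 12 = $43.27
Adjusted monthly = $372.95 + $43.27 = $416.22

$416.22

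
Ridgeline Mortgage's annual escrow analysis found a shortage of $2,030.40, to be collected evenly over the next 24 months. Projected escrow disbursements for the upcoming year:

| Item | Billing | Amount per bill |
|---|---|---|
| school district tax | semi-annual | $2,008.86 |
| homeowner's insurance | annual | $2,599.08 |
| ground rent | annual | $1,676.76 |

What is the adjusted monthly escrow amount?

$775.73

School district tax = $2,008.86 × 2 = $4,017.72 annually
Homeowner's insurance = $2,599.08 annually
Ground rent = $1,676.76 annually
Combined annual = $8,293.56
Monthly = $8,293.56 / 12 = $691.13
Shortage spread = $2,030.40 ÷ 24 = $84.60/mo
New monthly escrow = $691.13 + $84.60 = $775.73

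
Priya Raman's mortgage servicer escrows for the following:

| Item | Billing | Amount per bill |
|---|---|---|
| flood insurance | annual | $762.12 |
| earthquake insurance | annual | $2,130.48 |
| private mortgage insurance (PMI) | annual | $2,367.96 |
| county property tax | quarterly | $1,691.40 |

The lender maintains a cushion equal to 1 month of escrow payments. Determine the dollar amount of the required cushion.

Flood insurance — $762.12
Earthquake insurance — $2,130.48
Private mortgage insurance (PMI) — $2,367.96
County property tax — $1,691.40 × 4 = $6,765.60
Total per year = $762.12 + $2,130.48 + $2,367.96 + $6,765.60 = $12,026.16
Per month = $12,026.16 / 12 = $1,002.18
Required cushion = 1 × $1,002.18 = $1,002.18

$1,002.18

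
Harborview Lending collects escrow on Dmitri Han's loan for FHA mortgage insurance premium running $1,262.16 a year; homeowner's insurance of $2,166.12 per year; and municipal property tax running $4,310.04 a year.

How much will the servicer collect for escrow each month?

$644.86

FHA mortgage insurance premium: $1,262.16 per year
Homeowner's insurance: $2,166.12 per year
Municipal property tax: $4,310.04 per year
Yearly total = $1,262.16 + $2,166.12 + $4,310.04 = $7,738.32
Monthly = $7,738.32 / 12 = $644.86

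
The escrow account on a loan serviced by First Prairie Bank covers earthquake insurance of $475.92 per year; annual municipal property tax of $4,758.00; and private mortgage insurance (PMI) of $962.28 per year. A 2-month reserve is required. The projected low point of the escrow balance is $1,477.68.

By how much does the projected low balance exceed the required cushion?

Earthquake insurance = $475.92 annually
Municipal property tax = $4,758.00 annually
Private mortgage insurance (PMI) = $962.28 annually
Annual escrow total = $475.92 + $4,758.00 + $962.28 = $6,196.20
Per month = $6,196.20 ÷ 12 = $516.35
Required reserve = 2 × $516.35 = $1,032.70
Excess over cushion: $1,477.68 − $1,032.70 = $444.98

$444.98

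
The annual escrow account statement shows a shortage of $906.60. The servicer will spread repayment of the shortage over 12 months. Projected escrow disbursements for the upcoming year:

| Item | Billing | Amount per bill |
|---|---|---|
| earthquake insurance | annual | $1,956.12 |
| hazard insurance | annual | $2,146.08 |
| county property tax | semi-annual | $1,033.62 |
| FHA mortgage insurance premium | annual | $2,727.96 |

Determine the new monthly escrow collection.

Earthquake insurance = $1,956.12 annually
Hazard insurance = $2,146.08 annually
County property tax = $1,033.62 × 2 = $2,067.24 annually
FHA mortgage insurance premium = $2,727.96 annually
Total per year = $1,956.12 + $2,146.08 + $2,067.24 + $2,727.96 = $8,897.40
Monthly escrow = $8,897.40 / 12 = $741.45
Monthly shortage recovery: $906.60 ÷ 12 = $75.55
New monthly escrow = $741.45 + $75.55 = $817.00

$817.00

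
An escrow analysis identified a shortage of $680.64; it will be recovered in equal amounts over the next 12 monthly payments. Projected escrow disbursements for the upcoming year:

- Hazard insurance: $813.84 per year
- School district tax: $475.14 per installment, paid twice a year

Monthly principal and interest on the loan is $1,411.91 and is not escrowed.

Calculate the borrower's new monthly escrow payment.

Hazard insurance: $813.84
School district tax: $475.14 × 2 = $950.28
Yearly total = $813.84 + $950.28 = $1,764.12
Monthly escrow = $1,764.12 ÷ 12 = $147.01
Shortage per month = $680.64 ÷ 12 = $56.72
Adjusted monthly = $147.01 + $56.72 = $203.73

$203.73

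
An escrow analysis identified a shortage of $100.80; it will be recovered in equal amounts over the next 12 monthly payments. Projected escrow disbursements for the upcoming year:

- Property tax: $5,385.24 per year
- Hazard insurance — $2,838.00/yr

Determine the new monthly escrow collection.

$693.67

Property tax = $5,385.24 per year
Hazard insurance = $2,838.00 per year
Total annual escrow = $8,223.24
Base monthly escrow = $8,223.24 / 12 = $685.27
Shortage spread = $100.80 / 12 = $8.40/mo
Adjusted monthly = $685.27 + $8.40 = $693.67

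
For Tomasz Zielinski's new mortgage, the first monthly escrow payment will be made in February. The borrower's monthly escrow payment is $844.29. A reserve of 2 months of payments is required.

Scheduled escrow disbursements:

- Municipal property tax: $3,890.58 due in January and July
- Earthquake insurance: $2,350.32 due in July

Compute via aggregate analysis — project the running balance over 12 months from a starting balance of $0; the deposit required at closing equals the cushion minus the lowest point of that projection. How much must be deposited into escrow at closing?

Cushion = 2 × $844.29 = $1,688.58
Trial balance (start $0, +$844.29 each month, − disbursements):
  Feb: +$844.29 → $844.29
  Mar: +$844.29 → $1,688.58
  Apr: +$844.29 → $2,532.87
  May: +$844.29 → $3,377.16
  Jun: +$844.29 → $4,221.45
  Jul: +$844.29 − $6,240.90 → -$1,175.16
  Aug: +$844.29 → -$330.87
  Sep: +$844.29 → $513.42
  Oct: +$844.29 → $1,357.71
  Nov: +$844.29 → $2,202.00
  Dec: +$844.29 → $3,046.29
  Jan: +$844.29 − $3,890.58 → $0.00
Lowest trial balance = -$1,175.16 (Jul)
Initial deposit = cushion − low point = $1,688.58 − (-$1,175.16) = $2,863.74

$2,863.74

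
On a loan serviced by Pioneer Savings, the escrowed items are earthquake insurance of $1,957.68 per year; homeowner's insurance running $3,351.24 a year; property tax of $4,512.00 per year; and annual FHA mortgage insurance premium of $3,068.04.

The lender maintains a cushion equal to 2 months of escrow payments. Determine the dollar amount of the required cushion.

Earthquake insurance: $1,957.68 annually
Homeowner's insurance: $3,351.24 annually
Property tax: $4,512.00 annually
FHA mortgage insurance premium: $3,068.04 annually
Annual escrow total = $12,888.96
Per month = $12,888.96 ÷ 12 = $1,074.08
Reserve = 2 × $1,074.08 = $2,148.16

$2,148.16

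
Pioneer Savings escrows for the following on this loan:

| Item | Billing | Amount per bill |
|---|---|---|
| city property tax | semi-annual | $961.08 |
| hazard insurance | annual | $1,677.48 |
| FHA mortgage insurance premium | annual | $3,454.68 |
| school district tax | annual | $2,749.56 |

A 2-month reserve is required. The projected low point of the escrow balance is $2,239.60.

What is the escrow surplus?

City property tax: $961.08 × 2 = $1,922.16 per year
Hazard insurance: $1,677.48 per year
FHA mortgage insurance premium: $3,454.68 per year
School district tax: $2,749.56 per year
Annual escrow total = $1,922.16 + $1,677.48 + $3,454.68 + $2,749.56 = $9,803.88
Base monthly escrow = $9,803.88 ÷ 12 = $816.99
Required reserve = 2 × $816.99 = $1,633.98
Excess over cushion: $2,239.60 − $1,633.98 = $605.62

$605.62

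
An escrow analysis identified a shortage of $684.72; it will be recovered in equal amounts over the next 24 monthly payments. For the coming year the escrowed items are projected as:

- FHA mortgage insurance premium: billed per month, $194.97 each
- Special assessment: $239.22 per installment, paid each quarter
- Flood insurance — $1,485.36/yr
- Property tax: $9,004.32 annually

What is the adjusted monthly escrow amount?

$1,177.38

FHA mortgage insurance premium = $194.97 × 12 = $2,339.64 annually
Special assessment = $239.22 × 4 = $956.88 annually
Flood insurance = $1,485.36 annually
Property tax = $9,004.32 annually
Combined annual = $2,339.64 + $956.88 + $1,485.36 + $9,004.32 = $13,786.20
Monthly escrow = $13,786.20 ÷ 12 = $1,148.85
Shortage spread = $684.72 ÷ 24 = $28.53/mo
Adjusted monthly = $1,148.85 + $28.53 = $1,177.38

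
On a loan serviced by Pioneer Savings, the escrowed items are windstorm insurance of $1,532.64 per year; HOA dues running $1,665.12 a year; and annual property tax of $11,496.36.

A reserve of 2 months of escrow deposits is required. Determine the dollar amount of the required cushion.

Windstorm insurance = $1,532.64
HOA dues = $1,665.12
Property tax = $11,496.36
Yearly total = $1,532.64 + $1,665.12 + $11,496.36 = $14,694.12
Base monthly escrow = $14,694.12 / 12 = $1,224.51
Cushion = 2 × $1,224.51 = $2,449.02

$2,449.02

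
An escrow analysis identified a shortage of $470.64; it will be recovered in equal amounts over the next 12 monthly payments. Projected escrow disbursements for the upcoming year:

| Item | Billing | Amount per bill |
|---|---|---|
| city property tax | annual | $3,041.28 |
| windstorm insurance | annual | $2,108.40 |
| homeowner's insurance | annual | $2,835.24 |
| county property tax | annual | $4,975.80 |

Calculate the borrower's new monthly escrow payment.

$1,119.28

City property tax: $3,041.28 per year
Windstorm insurance: $2,108.40 per year
Homeowner's insurance: $2,835.24 per year
County property tax: $4,975.80 per year
Total annual escrow = $12,960.72
Base monthly escrow = $12,960.72 ÷ 12 = $1,080.06
Monthly shortage recovery: $470.64 / 12 = $39.22
New monthly escrow = $1,080.06 + $39.22 = $1,119.28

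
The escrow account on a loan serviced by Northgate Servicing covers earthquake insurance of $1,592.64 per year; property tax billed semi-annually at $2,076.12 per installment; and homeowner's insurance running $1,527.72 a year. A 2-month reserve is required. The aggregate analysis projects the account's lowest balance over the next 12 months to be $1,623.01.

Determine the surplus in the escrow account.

Earthquake insurance: $1,592.64/yr
Property tax: $2,076.12 × 2 = $4,152.24/yr
Homeowner's insurance: $1,527.72/yr
Combined annual = $1,592.64 + $4,152.24 + $1,527.72 = $7,272.60
Base monthly escrow = $7,272.60 ÷ 12 = $606.05
Required cushion = 2 × $606.05 = $1,212.10
Surplus = $1,623.01 − $1,212.10 = $410.91

$410.91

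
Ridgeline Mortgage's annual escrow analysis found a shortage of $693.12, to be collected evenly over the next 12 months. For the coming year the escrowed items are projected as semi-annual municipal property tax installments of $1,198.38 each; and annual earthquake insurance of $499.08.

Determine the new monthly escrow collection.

$299.08

Municipal property tax = $1,198.38 × 2 = $2,396.76 per year
Earthquake insurance = $499.08 per year
Annual escrow total = $2,396.76 + $499.08 = $2,895.84
Monthly = $2,895.84 ÷ 12 = $241.32
Monthly shortage recovery: $693.12 ÷ 12 = $57.76
Adjusted monthly = $241.32 + $57.76 = $299.08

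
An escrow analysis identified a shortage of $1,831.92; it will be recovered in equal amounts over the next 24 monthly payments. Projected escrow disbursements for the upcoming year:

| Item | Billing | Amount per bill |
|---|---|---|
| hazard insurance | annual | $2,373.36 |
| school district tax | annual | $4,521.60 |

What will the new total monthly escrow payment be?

Hazard insurance = $2,373.36 per year
School district tax = $4,521.60 per year
Total annual escrow = $6,894.96
Monthly = $6,894.96 / 12 = $574.58
Shortage per month = $1,831.92 / 24 = $76.33
New monthly escrow = $574.58 + $76.33 = $650.91

$650.91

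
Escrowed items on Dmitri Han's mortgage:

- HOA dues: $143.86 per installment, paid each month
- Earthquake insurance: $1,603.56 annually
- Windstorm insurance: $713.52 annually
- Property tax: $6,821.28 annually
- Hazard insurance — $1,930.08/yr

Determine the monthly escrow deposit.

$1,066.23

HOA dues — $143.86 × 12 = $1,726.32 annually
Earthquake insurance — $1,603.56 annually
Windstorm insurance — $713.52 annually
Property tax — $6,821.28 annually
Hazard insurance — $1,930.08 annually
Total per year = $12,794.76
Monthly = $12,794.76 ÷ 12 = $1,066.23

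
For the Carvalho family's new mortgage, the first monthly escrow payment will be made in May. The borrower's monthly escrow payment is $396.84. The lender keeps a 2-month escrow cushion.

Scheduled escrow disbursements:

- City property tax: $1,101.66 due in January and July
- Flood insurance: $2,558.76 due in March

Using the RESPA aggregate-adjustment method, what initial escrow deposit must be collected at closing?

Cushion = 2 × $396.84 = $793.68
Trial balance (start $0, +$396.84 each month, − disbursements):
  May: +$396.84 → $396.84
  Jun: +$396.84 → $793.68
  Jul: +$396.84 − $1,101.66 → $88.86
  Aug: +$396.84 → $485.70
  Sep: +$396.84 → $882.54
  Oct: +$396.84 → $1,279.38
  Nov: +$396.84 → $1,676.22
  Dec: +$396.84 → $2,073.06
  Jan: +$396.84 − $1,101.66 → $1,368.24
  Feb: +$396.84 → $1,765.08
  Mar: +$396.84 − $2,558.76 → -$396.84
  Apr: +$396.84 → $0.00
Lowest trial balance = -$396.84 (Mar)
Initial deposit = cushion − low point = $793.68 − (-$396.84) = $1,190.52

$1,190.52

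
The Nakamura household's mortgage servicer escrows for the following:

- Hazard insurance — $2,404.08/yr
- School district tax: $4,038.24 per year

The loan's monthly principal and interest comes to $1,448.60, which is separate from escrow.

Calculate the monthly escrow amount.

$536.86

Hazard insurance — $2,404.08 per year
School district tax — $4,038.24 per year
Total annual escrow = $2,404.08 + $4,038.24 = $6,442.32
Monthly = $6,442.32 / 12 = $536.86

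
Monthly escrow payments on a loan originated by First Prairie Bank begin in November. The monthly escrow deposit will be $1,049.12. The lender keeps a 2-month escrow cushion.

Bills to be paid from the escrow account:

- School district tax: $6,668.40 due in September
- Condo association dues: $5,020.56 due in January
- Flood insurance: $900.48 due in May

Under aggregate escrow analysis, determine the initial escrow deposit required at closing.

$3,971.44

Cushion = 2 × $1,049.12 = $2,098.24
Trial balance (start $0, +$1,049.12 each month, − disbursements):
  Nov: +$1,049.12 → $1,049.12
  Dec: +$1,049.12 → $2,098.24
  Jan: +$1,049.12 − $5,020.56 → -$1,873.20
  Feb: +$1,049.12 → -$824.08
  Mar: +$1,049.12 → $225.04
  Apr: +$1,049.12 → $1,274.16
  May: +$1,049.12 − $900.48 → $1,422.80
  Jun: +$1,049.12 → $2,471.92
  Jul: +$1,049.12 → $3,521.04
  Aug: +$1,049.12 → $4,570.16
  Sep: +$1,049.12 − $6,668.40 → -$1,049.12
  Oct: +$1,049.12 → $0.00
Lowest trial balance = -$1,873.20 (Jan)
Initial deposit = cushion − low point = $2,098.24 − (-$1,873.20) = $3,971.44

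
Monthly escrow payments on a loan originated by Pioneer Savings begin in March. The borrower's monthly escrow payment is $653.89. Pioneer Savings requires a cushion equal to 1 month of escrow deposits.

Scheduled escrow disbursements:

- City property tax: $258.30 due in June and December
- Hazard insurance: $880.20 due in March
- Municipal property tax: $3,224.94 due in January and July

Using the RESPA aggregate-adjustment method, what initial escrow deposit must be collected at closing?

$1,747.88

Cushion = 1 × $653.89 = $653.89
Trial balance (start $0, +$653.89 each month, − disbursements):
  Mar: +$653.89 − $880.20 → -$226.31
  Apr: +$653.89 → $427.58
  May: +$653.89 → $1,081.47
  Jun: +$653.89 − $258.30 → $1,477.06
  Jul: +$653.89 − $3,224.94 → -$1,093.99
  Aug: +$653.89 → -$440.10
  Sep: +$653.89 → $213.79
  Oct: +$653.89 → $867.68
  Nov: +$653.89 → $1,521.57
  Dec: +$653.89 − $258.30 → $1,917.16
  Jan: +$653.89 − $3,224.94 → -$653.89
  Feb: +$653.89 → $0.00
Lowest trial balance = -$1,093.99 (Jul)
Initial deposit = cushion − low point = $653.89 − (-$1,093.99) = $1,747.88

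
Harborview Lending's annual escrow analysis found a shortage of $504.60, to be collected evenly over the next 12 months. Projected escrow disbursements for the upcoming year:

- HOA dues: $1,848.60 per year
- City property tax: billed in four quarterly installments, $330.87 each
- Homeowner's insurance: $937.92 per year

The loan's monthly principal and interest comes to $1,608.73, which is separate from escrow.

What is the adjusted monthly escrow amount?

HOA dues: $1,848.60 per year
City property tax: $330.87 × 4 = $1,323.48 per year
Homeowner's insurance: $937.92 per year
Combined annual = $4,110.00
Monthly = $4,110.00 ÷ 12 = $342.50
Shortage spread = $504.60 ÷ 12 = $42.05/mo
New monthly escrow = $342.50 + $42.05 = $384.55

$384.55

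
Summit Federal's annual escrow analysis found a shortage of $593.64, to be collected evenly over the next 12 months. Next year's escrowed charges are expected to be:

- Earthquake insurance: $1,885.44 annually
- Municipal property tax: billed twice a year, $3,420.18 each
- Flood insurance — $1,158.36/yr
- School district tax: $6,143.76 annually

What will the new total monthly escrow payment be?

Earthquake insurance = $1,885.44
Municipal property tax = $3,420.18 × 2 = $6,840.36
Flood insurance = $1,158.36
School district tax = $6,143.76
Total annual escrow = $1,885.44 + $6,840.36 + $1,158.36 + $6,143.76 = $16,027.92
Monthly = $16,027.92 ÷ 12 = $1,335.66
Monthly shortage recovery: $593.64 / 12 = $49.47
Adjusted monthly = $1,335.66 + $49.47 = $1,385.13

$1,385.13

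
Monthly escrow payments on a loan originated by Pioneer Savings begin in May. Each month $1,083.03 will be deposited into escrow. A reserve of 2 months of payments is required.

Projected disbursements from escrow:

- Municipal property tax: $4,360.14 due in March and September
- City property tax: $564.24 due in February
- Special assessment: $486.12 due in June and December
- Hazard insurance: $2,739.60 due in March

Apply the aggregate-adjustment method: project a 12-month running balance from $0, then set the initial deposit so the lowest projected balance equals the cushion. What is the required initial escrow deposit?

Cushion = 2 × $1,083.03 = $2,166.06
Trial balance (start $0, +$1,083.03 each month, − disbursements):
  May: +$1,083.03 → $1,083.03
  Jun: +$1,083.03 − $486.12 → $1,679.94
  Jul: +$1,083.03 → $2,762.97
  Aug: +$1,083.03 → $3,846.00
  Sep: +$1,083.03 − $4,360.14 → $568.89
  Oct: +$1,083.03 → $1,651.92
  Nov: +$1,083.03 → $2,734.95
  Dec: +$1,083.03 − $486.12 → $3,331.86
  Jan: +$1,083.03 → $4,414.89
  Feb: +$1,083.03 − $564.24 → $4,933.68
  Mar: +$1,083.03 − $7,099.74 → -$1,083.03
  Apr: +$1,083.03 → $0.00
Lowest trial balance = -$1,083.03 (Mar)
Initial deposit = cushion − low point = $2,166.06 − (-$1,083.03) = $3,249.09

$3,249.09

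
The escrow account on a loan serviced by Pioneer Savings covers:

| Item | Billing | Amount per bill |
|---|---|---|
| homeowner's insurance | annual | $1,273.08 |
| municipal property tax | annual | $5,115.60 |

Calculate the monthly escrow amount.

Homeowner's insurance — $1,273.08/yr
Municipal property tax — $5,115.60/yr
Total annual escrow = $1,273.08 + $5,115.60 = $6,388.68
Per month = $6,388.68 / 12 = $532.39

$532.39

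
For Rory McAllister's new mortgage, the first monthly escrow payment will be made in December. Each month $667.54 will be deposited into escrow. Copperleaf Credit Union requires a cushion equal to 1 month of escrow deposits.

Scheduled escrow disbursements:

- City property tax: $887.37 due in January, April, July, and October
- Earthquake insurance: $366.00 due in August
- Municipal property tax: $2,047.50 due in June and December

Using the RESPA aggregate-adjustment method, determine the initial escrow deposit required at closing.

$2,267.33

Cushion = 1 × $667.54 = $667.54
Trial balance (start $0, +$667.54 each month, − disbursements):
  Dec: +$667.54 − $2,047.50 → -$1,379.96
  Jan: +$667.54 − $887.37 → -$1,599.79
  Feb: +$667.54 → -$932.25
  Mar: +$667.54 → -$264.71
  Apr: +$667.54 − $887.37 → -$484.54
  May: +$667.54 → $183.00
  Jun: +$667.54 − $2,047.50 → -$1,196.96
  Jul: +$667.54 − $887.37 → -$1,416.79
  Aug: +$667.54 − $366.00 → -$1,115.25
  Sep: +$667.54 → -$447.71
  Oct: +$667.54 − $887.37 → -$667.54
  Nov: +$667.54 → $0.00
Lowest trial balance = -$1,599.79 (Jan)
Initial deposit = cushion − low point = $667.54 − (-$1,599.79) = $2,267.33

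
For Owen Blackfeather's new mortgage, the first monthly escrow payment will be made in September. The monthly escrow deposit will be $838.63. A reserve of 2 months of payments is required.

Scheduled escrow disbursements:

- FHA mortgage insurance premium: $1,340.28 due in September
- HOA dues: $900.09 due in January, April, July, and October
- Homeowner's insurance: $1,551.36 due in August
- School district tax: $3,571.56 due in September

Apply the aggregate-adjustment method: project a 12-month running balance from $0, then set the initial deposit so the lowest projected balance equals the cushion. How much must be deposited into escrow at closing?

Cushion = 2 × $838.63 = $1,677.26
Trial balance (start $0, +$838.63 each month, − disbursements):
  Sep: +$838.63 − $4,911.84 → -$4,073.21
  Oct: +$838.63 − $900.09 → -$4,134.67
  Nov: +$838.63 → -$3,296.04
  Dec: +$838.63 → -$2,457.41
  Jan: +$838.63 − $900.09 → -$2,518.87
  Feb: +$838.63 → -$1,680.24
  Mar: +$838.63 → -$841.61
  Apr: +$838.63 − $900.09 → -$903.07
  May: +$838.63 → -$64.44
  Jun: +$838.63 → $774.19
  Jul: +$838.63 − $900.09 → $712.73
  Aug: +$838.63 − $1,551.36 → $0.00
Lowest trial balance = -$4,134.67 (Oct)
Initial deposit = cushion − low point = $1,677.26 − (-$4,134.67) = $5,811.93

$5,811.93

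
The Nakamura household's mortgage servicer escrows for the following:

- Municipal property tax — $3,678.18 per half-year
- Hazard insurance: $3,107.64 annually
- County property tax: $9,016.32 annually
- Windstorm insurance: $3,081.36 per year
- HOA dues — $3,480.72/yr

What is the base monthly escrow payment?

$2,170.20

Municipal property tax = $3,678.18 × 2 = $7,356.36 annually
Hazard insurance = $3,107.64 annually
County property tax = $9,016.32 annually
Windstorm insurance = $3,081.36 annually
HOA dues = $3,480.72 annually
Yearly total = $7,356.36 + $3,107.64 + $9,016.32 + $3,081.36 + $3,480.72 = $26,042.40
Base monthly escrow = $26,042.40 ÷ 12 = $2,170.20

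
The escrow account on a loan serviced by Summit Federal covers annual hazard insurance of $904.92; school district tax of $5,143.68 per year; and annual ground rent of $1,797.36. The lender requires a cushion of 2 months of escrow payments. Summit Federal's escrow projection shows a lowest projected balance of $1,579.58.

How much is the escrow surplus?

Hazard insurance = $904.92 annually
School district tax = $5,143.68 annually
Ground rent = $1,797.36 annually
Total per year = $7,845.96
Base monthly escrow = $7,845.96 / 12 = $653.83
Cushion = 2 × $653.83 = $1,307.66
Excess over cushion: $1,579.58 − $1,307.66 = $271.92

$271.92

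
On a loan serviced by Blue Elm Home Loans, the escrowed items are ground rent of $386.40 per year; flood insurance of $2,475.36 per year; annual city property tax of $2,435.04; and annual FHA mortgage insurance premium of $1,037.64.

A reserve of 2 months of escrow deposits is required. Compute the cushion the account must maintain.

Ground rent — $386.40/yr
Flood insurance — $2,475.36/yr
City property tax — $2,435.04/yr
FHA mortgage insurance premium — $1,037.64/yr
Total annual escrow = $6,334.44
Base monthly escrow = $6,334.44 ÷ 12 = $527.87
Cushion = 2 × $527.87 = $1,055.74

$1,055.74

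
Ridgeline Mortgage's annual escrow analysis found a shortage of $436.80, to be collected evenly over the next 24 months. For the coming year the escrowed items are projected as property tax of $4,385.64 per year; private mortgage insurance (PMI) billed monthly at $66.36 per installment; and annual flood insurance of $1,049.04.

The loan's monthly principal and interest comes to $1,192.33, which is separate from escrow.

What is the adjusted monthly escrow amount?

Property tax = $4,385.64
Private mortgage insurance (PMI) = $66.36 × 12 = $796.32
Flood insurance = $1,049.04
Total per year = $4,385.64 + $796.32 + $1,049.04 = $6,231.00
Base monthly escrow = $6,231.00 / 12 = $519.25
Shortage spread = $436.80 ÷ 24 = $18.20/mo
Adjusted monthly = $519.25 + $18.20 = $537.45

$537.45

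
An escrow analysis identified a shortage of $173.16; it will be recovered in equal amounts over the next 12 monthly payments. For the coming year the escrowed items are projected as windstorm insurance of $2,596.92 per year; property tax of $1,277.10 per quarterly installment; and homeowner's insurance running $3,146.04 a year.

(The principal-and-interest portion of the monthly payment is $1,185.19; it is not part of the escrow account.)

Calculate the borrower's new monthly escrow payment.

Windstorm insurance = $2,596.92 annually
Property tax = $1,277.10 × 4 = $5,108.40 annually
Homeowner's insurance = $3,146.04 annually
Combined annual = $10,851.36
Base monthly escrow = $10,851.36 / 12 = $904.28
Monthly shortage recovery: $173.16 ÷ 12 = $14.43
New monthly escrow = $904.28 + $14.43 = $918.71

$918.71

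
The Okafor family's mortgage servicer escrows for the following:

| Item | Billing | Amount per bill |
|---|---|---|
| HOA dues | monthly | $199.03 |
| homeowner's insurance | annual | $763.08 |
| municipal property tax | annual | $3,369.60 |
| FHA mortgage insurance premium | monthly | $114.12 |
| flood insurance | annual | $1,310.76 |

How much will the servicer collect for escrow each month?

$766.77

HOA dues — $199.03 × 12 = $2,388.36 per year
Homeowner's insurance — $763.08 per year
Municipal property tax — $3,369.60 per year
FHA mortgage insurance premium — $114.12 × 12 = $1,369.44 per year
Flood insurance — $1,310.76 per year
Combined annual = $2,388.36 + $763.08 + $3,369.60 + $1,369.44 + $1,310.76 = $9,201.24
Monthly = $9,201.24 ÷ 12 = $766.77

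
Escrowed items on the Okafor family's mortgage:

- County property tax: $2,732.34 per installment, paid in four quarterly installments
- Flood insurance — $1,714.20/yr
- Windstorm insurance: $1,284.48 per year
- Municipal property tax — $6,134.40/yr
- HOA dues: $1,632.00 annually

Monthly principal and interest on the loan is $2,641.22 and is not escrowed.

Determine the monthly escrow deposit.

$1,807.87

County property tax: $2,732.34 × 4 = $10,929.36 annually
Flood insurance: $1,714.20 annually
Windstorm insurance: $1,284.48 annually
Municipal property tax: $6,134.40 annually
HOA dues: $1,632.00 annually
Total annual escrow = $10,929.36 + $1,714.20 + $1,284.48 + $6,134.40 + $1,632.00 = $21,694.44
Base monthly escrow = $21,694.44 / 12 = $1,807.87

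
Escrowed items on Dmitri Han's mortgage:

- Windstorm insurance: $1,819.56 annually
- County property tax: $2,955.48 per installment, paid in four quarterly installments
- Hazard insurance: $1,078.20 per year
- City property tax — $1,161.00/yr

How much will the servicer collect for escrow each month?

Windstorm insurance: $1,819.56/yr
County property tax: $2,955.48 × 4 = $11,821.92/yr
Hazard insurance: $1,078.20/yr
City property tax: $1,161.00/yr
Total per year = $1,819.56 + $11,821.92 + $1,078.20 + $1,161.00 = $15,880.68
Per month = $15,880.68 ÷ 12 = $1,323.39

$1,323.39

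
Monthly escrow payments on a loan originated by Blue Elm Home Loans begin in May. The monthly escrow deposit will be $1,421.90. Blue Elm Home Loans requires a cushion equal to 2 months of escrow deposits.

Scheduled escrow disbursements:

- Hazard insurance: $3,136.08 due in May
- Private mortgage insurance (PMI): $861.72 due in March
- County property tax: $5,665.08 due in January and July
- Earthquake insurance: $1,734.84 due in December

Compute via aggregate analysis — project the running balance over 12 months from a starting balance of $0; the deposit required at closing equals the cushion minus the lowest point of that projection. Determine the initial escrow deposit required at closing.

$7,379.26

Cushion = 2 × $1,421.90 = $2,843.80
Trial balance (start $0, +$1,421.90 each month, − disbursements):
  May: +$1,421.90 − $3,136.08 → -$1,714.18
  Jun: +$1,421.90 → -$292.28
  Jul: +$1,421.90 − $5,665.08 → -$4,535.46
  Aug: +$1,421.90 → -$3,113.56
  Sep: +$1,421.90 → -$1,691.66
  Oct: +$1,421.90 → -$269.76
  Nov: +$1,421.90 → $1,152.14
  Dec: +$1,421.90 − $1,734.84 → $839.20
  Jan: +$1,421.90 − $5,665.08 → -$3,403.98
  Feb: +$1,421.90 → -$1,982.08
  Mar: +$1,421.90 − $861.72 → -$1,421.90
  Apr: +$1,421.90 → $0.00
Lowest trial balance = -$4,535.46 (Jul)
Initial deposit = cushion − low point = $2,843.80 − (-$4,535.46) = $7,379.26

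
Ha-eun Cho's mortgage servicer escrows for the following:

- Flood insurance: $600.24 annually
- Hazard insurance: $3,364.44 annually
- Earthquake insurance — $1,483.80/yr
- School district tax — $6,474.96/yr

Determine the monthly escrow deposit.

Flood insurance = $600.24 per year
Hazard insurance = $3,364.44 per year
Earthquake insurance = $1,483.80 per year
School district tax = $6,474.96 per year
Combined annual = $11,923.44
Base monthly escrow = $11,923.44 ÷ 12 = $993.62

$993.62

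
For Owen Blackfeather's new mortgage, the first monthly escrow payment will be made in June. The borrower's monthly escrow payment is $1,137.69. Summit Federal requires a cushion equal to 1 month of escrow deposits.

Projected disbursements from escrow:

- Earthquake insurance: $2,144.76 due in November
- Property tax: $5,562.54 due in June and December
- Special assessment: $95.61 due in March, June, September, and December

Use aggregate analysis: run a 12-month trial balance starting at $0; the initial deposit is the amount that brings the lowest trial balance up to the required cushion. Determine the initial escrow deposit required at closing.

Cushion = 1 × $1,137.69 = $1,137.69
Trial balance (start $0, +$1,137.69 each month, − disbursements):
  Jun: +$1,137.69 − $5,658.15 → -$4,520.46
  Jul: +$1,137.69 → -$3,382.77
  Aug: +$1,137.69 → -$2,245.08
  Sep: +$1,137.69 − $95.61 → -$1,203.00
  Oct: +$1,137.69 → -$65.31
  Nov: +$1,137.69 − $2,144.76 → -$1,072.38
  Dec: +$1,137.69 − $5,658.15 → -$5,592.84
  Jan: +$1,137.69 → -$4,455.15
  Feb: +$1,137.69 → -$3,317.46
  Mar: +$1,137.69 − $95.61 → -$2,275.38
  Apr: +$1,137.69 → -$1,137.69
  May: +$1,137.69 → $0.00
Lowest trial balance = -$5,592.84 (Dec)
Initial deposit = cushion − low point = $1,137.69 − (-$5,592.84) = $6,730.53

$6,730.53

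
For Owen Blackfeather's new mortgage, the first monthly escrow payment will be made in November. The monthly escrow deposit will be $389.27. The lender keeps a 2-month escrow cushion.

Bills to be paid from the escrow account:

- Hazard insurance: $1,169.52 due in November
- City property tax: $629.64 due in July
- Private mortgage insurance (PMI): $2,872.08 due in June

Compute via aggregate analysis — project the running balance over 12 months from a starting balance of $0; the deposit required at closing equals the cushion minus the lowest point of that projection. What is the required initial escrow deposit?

$1,946.35

Cushion = 2 × $389.27 = $778.54
Trial balance (start $0, +$389.27 each month, − disbursements):
  Nov: +$389.27 − $1,169.52 → -$780.25
  Dec: +$389.27 → -$390.98
  Jan: +$389.27 → -$1.71
  Feb: +$389.27 → $387.56
  Mar: +$389.27 → $776.83
  Apr: +$389.27 → $1,166.10
  May: +$389.27 → $1,555.37
  Jun: +$389.27 − $2,872.08 → -$927.44
  Jul: +$389.27 − $629.64 → -$1,167.81
  Aug: +$389.27 → -$778.54
  Sep: +$389.27 → -$389.27
  Oct: +$389.27 → $0.00
Lowest trial balance = -$1,167.81 (Jul)
Initial deposit = cushion − low point = $778.54 − (-$1,167.81) = $1,946.35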